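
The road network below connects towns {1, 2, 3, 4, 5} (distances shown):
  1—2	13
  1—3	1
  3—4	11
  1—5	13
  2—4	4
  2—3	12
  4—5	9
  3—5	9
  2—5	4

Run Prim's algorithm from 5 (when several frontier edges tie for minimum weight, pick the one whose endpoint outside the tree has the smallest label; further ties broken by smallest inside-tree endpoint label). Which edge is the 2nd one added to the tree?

Grow the tree from 5 using Prim:
Step 1: frontier [2—5 4, 3—5 9, 4—5 9, 1—5 13] → take 2—5 (4); add 2.
Step 2: frontier [2—4 4, 2—3 12, 1—2 13, 3—5 9, 4—5 9, 1—5 13] → take 2—4 (4); add 4.
Step 3: frontier [2—3 12, 1—2 13, 3—4 11, 3—5 9, 1—5 13] → take 3—5 (9); add 3.
Step 4: frontier [1—2 13, 1—3 1, 1—5 13] → take 1—3 (1); add 1.
The 2nd edge added is 2—4.

2-4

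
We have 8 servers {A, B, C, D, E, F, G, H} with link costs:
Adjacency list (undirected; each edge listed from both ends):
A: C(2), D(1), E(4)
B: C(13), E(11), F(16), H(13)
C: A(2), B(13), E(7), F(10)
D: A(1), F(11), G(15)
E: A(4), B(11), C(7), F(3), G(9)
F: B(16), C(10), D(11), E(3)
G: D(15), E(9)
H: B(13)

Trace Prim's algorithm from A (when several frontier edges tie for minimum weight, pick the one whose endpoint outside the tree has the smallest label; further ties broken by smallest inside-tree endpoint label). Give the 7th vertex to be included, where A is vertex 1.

Grow the tree from A using Prim:
Step 1: frontier [A-D 1, A-C 2, A-E 4] → take A-D (1); add D.
Step 2: frontier [A-C 2, A-E 4, D-F 11, D-G 15] → take A-C (2); add C.
Step 3: frontier [A-E 4, C-E 7, C-F 10, B-C 13, D-F 11, D-G 15] → take A-E (4); add E.
Step 4: frontier [C-F 10, B-C 13, D-F 11, D-G 15, E-F 3, E-G 9, B-E 11] → take E-F (3); add F.
Step 5: frontier [B-C 13, D-G 15, E-G 9, B-E 11, B-F 16] → take E-G (9); add G.
Step 6: frontier [B-C 13, B-E 11, B-F 16] → take B-E (11); add B.
Step 7: frontier [B-H 13] → take B-H (13); add H.
Vertex order: A, D, C, E, F, G, B, H. The 7th vertex is B.

B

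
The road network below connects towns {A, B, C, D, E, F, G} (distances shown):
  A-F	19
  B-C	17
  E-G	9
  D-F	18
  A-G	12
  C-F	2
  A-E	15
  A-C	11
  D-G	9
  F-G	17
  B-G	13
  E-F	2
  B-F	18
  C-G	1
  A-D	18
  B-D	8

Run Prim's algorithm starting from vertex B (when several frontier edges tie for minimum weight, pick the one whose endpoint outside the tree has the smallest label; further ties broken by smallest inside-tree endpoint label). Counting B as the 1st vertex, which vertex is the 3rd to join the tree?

Grow the tree from B using Prim:
Step 1: cheapest edge leaving the tree is B-D (8); add D.
Step 2: cheapest edge leaving the tree is D-G (9); add G.
Step 3: cheapest edge leaving the tree is C-G (1); add C.
Step 4: cheapest edge leaving the tree is C-F (2); add F.
Step 5: cheapest edge leaving the tree is E-F (2); add E.
Step 6: cheapest edge leaving the tree is A-C (11); add A.
Vertex order: B, D, G, C, F, E, A. The 3rd vertex is G.

G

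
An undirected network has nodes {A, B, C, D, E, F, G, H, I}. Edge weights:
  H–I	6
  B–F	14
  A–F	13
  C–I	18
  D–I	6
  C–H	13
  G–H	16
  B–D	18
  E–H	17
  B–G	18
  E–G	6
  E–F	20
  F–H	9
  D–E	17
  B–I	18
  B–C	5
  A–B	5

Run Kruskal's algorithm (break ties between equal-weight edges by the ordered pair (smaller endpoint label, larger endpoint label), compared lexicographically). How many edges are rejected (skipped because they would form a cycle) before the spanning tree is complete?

2

Kruskal's algorithm — process edges by increasing weight (ties by edge label):
A–B (5): add — endpoints in different components.
B–C (5): add — endpoints in different components.
D–I (6): add — endpoints in different components.
E–G (6): add — endpoints in different components.
H–I (6): add — endpoints in different components.
F–H (9): add — endpoints in different components.
A–F (13): add — endpoints in different components.
C–H (13): skip — C and H already connected.
B–F (14): skip — B and F already connected.
G–H (16): add — endpoints in different components.
Edges rejected before the tree was complete: 2.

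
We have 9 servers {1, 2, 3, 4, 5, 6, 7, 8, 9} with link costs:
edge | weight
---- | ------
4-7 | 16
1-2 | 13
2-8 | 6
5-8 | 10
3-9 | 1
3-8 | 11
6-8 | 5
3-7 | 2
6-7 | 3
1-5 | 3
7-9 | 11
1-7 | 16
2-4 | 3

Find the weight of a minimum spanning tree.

Grow the tree from 1 using Prim:
Step 1: cheapest edge leaving the tree is 1-5 (3); add 5.
Step 2: cheapest edge leaving the tree is 5-8 (10); add 8.
Step 3: cheapest edge leaving the tree is 6-8 (5); add 6.
Step 4: cheapest edge leaving the tree is 6-7 (3); add 7.
Step 5: cheapest edge leaving the tree is 3-7 (2); add 3.
Step 6: cheapest edge leaving the tree is 3-9 (1); add 9.
Step 7: cheapest edge leaving the tree is 2-8 (6); add 2.
Step 8: cheapest edge leaving the tree is 2-4 (3); add 4.
MST edges: 1-5, 5-8, 6-8, 6-7, 3-7, 3-9, 2-8, 2-4; total weight 3+10+5+3+2+1+6+3 = 33.

33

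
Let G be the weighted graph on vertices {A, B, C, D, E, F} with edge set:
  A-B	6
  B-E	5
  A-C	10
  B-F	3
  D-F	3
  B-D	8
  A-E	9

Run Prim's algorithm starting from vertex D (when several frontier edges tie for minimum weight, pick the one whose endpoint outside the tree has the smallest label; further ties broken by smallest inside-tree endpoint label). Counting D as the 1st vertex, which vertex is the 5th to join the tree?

Grow the tree from D using Prim:
Step 1: cheapest edge leaving the tree is D-F (3); add F.
Step 2: cheapest edge leaving the tree is B-F (3); add B.
Step 3: cheapest edge leaving the tree is B-E (5); add E.
Step 4: cheapest edge leaving the tree is A-B (6); add A.
Step 5: cheapest edge leaving the tree is A-C (10); add C.
Vertex order: D, F, B, E, A, C. The 5th vertex is A.

A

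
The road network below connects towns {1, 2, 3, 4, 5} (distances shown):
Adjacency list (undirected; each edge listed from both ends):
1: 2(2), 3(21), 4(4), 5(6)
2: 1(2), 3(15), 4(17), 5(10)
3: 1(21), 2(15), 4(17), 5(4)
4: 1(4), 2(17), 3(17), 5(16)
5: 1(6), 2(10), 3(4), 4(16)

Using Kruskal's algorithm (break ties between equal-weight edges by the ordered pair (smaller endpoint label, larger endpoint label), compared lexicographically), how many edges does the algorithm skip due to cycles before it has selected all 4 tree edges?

Kruskal's algorithm — process edges by increasing weight (ties by edge label):
1–2 (2): add — endpoints in different components.
1–4 (4): add — endpoints in different components.
3–5 (4): add — endpoints in different components.
1–5 (6): add — endpoints in different components.
Edges rejected before the tree was complete: 0.

0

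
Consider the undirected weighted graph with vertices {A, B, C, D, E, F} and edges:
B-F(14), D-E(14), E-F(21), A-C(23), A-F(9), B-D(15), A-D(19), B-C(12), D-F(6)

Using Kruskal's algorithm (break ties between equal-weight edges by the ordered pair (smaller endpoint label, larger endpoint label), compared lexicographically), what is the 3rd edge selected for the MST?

Kruskal: consider edges lightest-first.
D-F (6): add. Components now {A} {B} {C} {D,F} {E}
A-F (9): add. Components now {A,D,F} {B} {C} {E}
B-C (12): add. Components now {A,D,F} {B,C} {E}
B-F (14): add. Components now {A,B,C,D,F} {E}
D-E (14): add. Components now {A,B,C,D,E,F}
The 3rd edge added is B-C.

B-C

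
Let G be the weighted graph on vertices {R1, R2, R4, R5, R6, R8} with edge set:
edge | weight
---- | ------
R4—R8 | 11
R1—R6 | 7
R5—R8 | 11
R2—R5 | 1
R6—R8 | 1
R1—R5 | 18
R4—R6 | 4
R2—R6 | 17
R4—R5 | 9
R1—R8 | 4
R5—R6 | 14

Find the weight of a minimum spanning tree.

19

Prim, starting at R2.
Step 1: cheapest edge leaving the tree is R2—R5 (1); add R5.
Step 2: cheapest edge leaving the tree is R4—R5 (9); add R4.
Step 3: cheapest edge leaving the tree is R4—R6 (4); add R6.
Step 4: cheapest edge leaving the tree is R6—R8 (1); add R8.
Step 5: cheapest edge leaving the tree is R1—R8 (4); add R1.
MST edges: R2—R5, R4—R5, R4—R6, R6—R8, R1—R8; total weight 1+9+4+1+4 = 19.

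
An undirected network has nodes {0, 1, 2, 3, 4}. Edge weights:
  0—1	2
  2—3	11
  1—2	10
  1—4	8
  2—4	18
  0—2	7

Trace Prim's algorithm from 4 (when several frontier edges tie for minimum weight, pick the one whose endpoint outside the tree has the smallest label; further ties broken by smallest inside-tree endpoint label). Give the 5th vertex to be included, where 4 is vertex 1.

Prim, starting at 4.
Step 1: frontier [1—4 8, 2—4 18] → take 1—4 (8); add 1.
Step 2: frontier [0—1 2, 1—2 10, 2—4 18] → take 0—1 (2); add 0.
Step 3: frontier [0—2 7, 1—2 10, 2—4 18] → take 0—2 (7); add 2.
Step 4: frontier [2—3 11] → take 2—3 (11); add 3.
Vertex order: 4, 1, 0, 2, 3. The 5th vertex is 3.

3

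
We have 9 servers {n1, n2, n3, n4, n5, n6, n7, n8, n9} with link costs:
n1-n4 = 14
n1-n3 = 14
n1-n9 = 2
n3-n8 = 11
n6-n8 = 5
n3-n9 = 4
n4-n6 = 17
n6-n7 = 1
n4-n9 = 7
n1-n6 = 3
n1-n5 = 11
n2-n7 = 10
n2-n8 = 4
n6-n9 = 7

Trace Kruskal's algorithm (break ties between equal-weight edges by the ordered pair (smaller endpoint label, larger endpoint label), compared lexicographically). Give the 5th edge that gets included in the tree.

n3-n9

Sort edges by weight, then run Kruskal:
n6-n7 (1): add — endpoints in different components.
n1-n9 (2): add — endpoints in different components.
n1-n6 (3): add — endpoints in different components.
n2-n8 (4): add — endpoints in different components.
n3-n9 (4): add — endpoints in different components.
n6-n8 (5): add — endpoints in different components.
n4-n9 (7): add — endpoints in different components.
n6-n9 (7): skip — n9 and n6 already connected.
n2-n7 (10): skip — n7 and n2 already connected.
n1-n5 (11): add — endpoints in different components.
The 5th edge added is n3-n9.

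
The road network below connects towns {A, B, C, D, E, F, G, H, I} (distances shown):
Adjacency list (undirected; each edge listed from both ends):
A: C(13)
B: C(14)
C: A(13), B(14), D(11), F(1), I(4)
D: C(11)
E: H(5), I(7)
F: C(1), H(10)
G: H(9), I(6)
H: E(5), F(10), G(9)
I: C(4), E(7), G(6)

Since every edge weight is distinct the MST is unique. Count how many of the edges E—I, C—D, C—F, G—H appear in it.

3

Sort edges by weight, then run Kruskal:
C—F (1): add — endpoints in different components.
C—I (4): add — endpoints in different components.
E—H (5): add — endpoints in different components.
G—I (6): add — endpoints in different components.
E—I (7): add — endpoints in different components.
G—H (9): skip — G and H already connected.
F—H (10): skip — F and H already connected.
C—D (11): add — endpoints in different components.
A—C (13): add — endpoints in different components.
B—C (14): add — endpoints in different components.
MST edge set: {C—F, C—I, E—H, G—I, E—I, C—D, A—C, B—C}.
Of the listed edges, {E—I, C—D, C—F} are in the MST → 3.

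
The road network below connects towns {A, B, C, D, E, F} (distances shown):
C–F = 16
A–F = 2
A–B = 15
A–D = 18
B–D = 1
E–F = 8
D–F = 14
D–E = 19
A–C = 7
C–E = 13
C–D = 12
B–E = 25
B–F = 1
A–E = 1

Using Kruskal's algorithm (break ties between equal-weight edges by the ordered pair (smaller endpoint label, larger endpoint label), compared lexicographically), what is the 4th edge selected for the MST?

Kruskal: consider edges lightest-first.
A–E (1): add — endpoints in different components.
B–D (1): add — endpoints in different components.
B–F (1): add — endpoints in different components.
A–F (2): add — endpoints in different components.
A–C (7): add — endpoints in different components.
The 4th edge added is A–F.

A-F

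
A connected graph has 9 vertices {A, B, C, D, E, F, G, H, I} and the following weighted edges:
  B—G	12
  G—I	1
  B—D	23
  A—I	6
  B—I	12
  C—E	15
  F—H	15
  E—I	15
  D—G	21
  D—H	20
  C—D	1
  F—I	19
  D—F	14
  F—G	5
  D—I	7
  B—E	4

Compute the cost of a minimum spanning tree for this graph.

Kruskal's algorithm — process edges by increasing weight (ties by edge label):
C—D (1): add — endpoints in different components.
G—I (1): add — endpoints in different components.
B—E (4): add — endpoints in different components.
F—G (5): add — endpoints in different components.
A—I (6): add — endpoints in different components.
D—I (7): add — endpoints in different components.
B—G (12): add — endpoints in different components.
B—I (12): skip — B and I already connected.
D—F (14): skip — D and F already connected.
C—E (15): skip — C and E already connected.
E—I (15): skip — E and I already connected.
F—H (15): add — endpoints in different components.
MST edges: C—D, G—I, B—E, F—G, A—I, D—I, B—G, F—H; total weight 1+1+4+5+6+7+12+15 = 51.

51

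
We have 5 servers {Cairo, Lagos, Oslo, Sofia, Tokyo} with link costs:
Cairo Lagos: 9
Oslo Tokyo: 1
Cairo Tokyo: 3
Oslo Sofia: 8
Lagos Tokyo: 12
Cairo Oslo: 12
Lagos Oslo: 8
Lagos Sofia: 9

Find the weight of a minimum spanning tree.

20

Prim's algorithm from Tokyo:
Step 1: frontier [Oslo Tokyo 1, Cairo Tokyo 3, Lagos Tokyo 12] → take Oslo Tokyo (1); add Oslo.
Step 2: frontier [Lagos Oslo 8, Oslo Sofia 8, Cairo Oslo 12, Cairo Tokyo 3, Lagos Tokyo 12] → take Cairo Tokyo (3); add Cairo.
Step 3: frontier [Cairo Lagos 9, Lagos Oslo 8, Oslo Sofia 8, Lagos Tokyo 12] → take Lagos Oslo (8); add Lagos.
Step 4: frontier [Lagos Sofia 9, Oslo Sofia 8] → take Oslo Sofia (8); add Sofia.
MST edges: Oslo Tokyo, Cairo Tokyo, Lagos Oslo, Oslo Sofia; total weight 1+3+8+8 = 20.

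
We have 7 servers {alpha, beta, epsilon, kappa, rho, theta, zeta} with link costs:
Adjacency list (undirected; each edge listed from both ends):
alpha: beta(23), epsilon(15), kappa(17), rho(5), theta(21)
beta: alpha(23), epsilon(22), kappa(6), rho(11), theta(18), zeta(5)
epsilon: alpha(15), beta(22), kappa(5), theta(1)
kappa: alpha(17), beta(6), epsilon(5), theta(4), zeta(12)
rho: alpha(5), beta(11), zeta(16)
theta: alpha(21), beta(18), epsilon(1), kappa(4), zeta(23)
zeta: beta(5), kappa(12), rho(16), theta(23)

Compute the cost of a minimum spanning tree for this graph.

Kruskal's algorithm — process edges by increasing weight (ties by edge label):
epsilon—theta (1): add. Components now {epsilon,theta} {kappa} {alpha} {rho} {zeta} {beta}
kappa—theta (4): add. Components now {epsilon,kappa,theta} {alpha} {rho} {zeta} {beta}
alpha—rho (5): add. Components now {epsilon,kappa,theta} {alpha,rho} {zeta} {beta}
beta—zeta (5): add. Components now {epsilon,kappa,theta} {alpha,rho} {beta,zeta}
epsilon—kappa (5): skip — kappa and epsilon already connected.
beta—kappa (6): add. Components now {beta,epsilon,kappa,theta,zeta} {alpha,rho}
beta—rho (11): add. Components now {alpha,beta,epsilon,kappa,rho,theta,zeta}
MST edges: epsilon—theta, kappa—theta, alpha—rho, beta—zeta, beta—kappa, beta—rho; total weight 1+4+5+5+6+11 = 32.

32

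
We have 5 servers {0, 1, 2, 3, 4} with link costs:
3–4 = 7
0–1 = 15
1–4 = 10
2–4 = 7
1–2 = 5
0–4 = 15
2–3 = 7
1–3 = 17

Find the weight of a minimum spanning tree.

34

Kruskal: consider edges lightest-first.
1–2 (5): add. Components now {0} {1,2} {3} {4}
2–3 (7): add. Components now {0} {1,2,3} {4}
2–4 (7): add. Components now {0} {1,2,3,4}
3–4 (7): skip — 3 and 4 already connected.
1–4 (10): skip — 1 and 4 already connected.
0–1 (15): add. Components now {0,1,2,3,4}
MST edges: 1–2, 2–3, 2–4, 0–1; total weight 5+7+7+15 = 34.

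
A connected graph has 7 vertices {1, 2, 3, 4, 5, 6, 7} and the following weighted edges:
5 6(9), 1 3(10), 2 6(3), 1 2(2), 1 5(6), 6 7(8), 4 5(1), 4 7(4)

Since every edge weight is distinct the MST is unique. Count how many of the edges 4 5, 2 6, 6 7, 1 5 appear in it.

3

Kruskal's algorithm — process edges by increasing weight (ties by edge label):
4 5 (1): add. Components now {1} {2} {3} {4,5} {6} {7}
1 2 (2): add. Components now {1,2} {3} {4,5} {6} {7}
2 6 (3): add. Components now {1,2,6} {3} {4,5} {7}
4 7 (4): add. Components now {1,2,6} {3} {4,5,7}
1 5 (6): add. Components now {1,2,4,5,6,7} {3}
6 7 (8): skip — 6 and 7 already connected.
5 6 (9): skip — 5 and 6 already connected.
1 3 (10): add. Components now {1,2,3,4,5,6,7}
MST edge set: {4 5, 1 2, 2 6, 4 7, 1 5, 1 3}.
Of the listed edges, {4 5, 2 6, 1 5} are in the MST → 3.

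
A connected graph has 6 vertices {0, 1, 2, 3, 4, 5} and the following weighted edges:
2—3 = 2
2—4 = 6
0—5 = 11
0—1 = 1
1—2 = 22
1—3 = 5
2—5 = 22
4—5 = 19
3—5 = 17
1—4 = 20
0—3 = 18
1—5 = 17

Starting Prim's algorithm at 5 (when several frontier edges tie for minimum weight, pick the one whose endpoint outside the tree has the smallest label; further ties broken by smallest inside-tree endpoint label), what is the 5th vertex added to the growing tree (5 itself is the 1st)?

2

Prim, starting at 5.
Step 1: cheapest edge leaving the tree is 0—5 (11); add 0.
Step 2: cheapest edge leaving the tree is 0—1 (1); add 1.
Step 3: cheapest edge leaving the tree is 1—3 (5); add 3.
Step 4: cheapest edge leaving the tree is 2—3 (2); add 2.
Step 5: cheapest edge leaving the tree is 2—4 (6); add 4.
Vertex order: 5, 0, 1, 3, 2, 4. The 5th vertex is 2.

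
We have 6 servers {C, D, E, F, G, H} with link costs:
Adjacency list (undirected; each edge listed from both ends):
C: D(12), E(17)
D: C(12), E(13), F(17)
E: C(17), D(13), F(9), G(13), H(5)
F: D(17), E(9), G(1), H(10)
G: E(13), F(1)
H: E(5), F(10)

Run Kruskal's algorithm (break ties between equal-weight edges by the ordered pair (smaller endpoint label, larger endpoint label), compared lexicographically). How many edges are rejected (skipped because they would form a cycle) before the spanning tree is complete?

Sort edges by weight, then run Kruskal:
F G (1): add — endpoints in different components.
E H (5): add — endpoints in different components.
E F (9): add — endpoints in different components.
F H (10): skip — F and H already connected.
C D (12): add — endpoints in different components.
D E (13): add — endpoints in different components.
Edges rejected before the tree was complete: 1.

1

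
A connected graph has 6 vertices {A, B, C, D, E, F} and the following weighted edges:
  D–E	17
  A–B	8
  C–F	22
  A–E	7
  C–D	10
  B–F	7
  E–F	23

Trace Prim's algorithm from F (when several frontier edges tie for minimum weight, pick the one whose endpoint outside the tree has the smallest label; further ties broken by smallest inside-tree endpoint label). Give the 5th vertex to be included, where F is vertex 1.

D

Grow the tree from F using Prim:
Step 1: frontier [B–F 7, C–F 22, E–F 23] → take B–F (7); add B.
Step 2: frontier [A–B 8, C–F 22, E–F 23] → take A–B (8); add A.
Step 3: frontier [A–E 7, C–F 22, E–F 23] → take A–E (7); add E.
Step 4: frontier [D–E 17, C–F 22] → take D–E (17); add D.
Step 5: frontier [C–D 10, C–F 22] → take C–D (10); add C.
Vertex order: F, B, A, E, D, C. The 5th vertex is D.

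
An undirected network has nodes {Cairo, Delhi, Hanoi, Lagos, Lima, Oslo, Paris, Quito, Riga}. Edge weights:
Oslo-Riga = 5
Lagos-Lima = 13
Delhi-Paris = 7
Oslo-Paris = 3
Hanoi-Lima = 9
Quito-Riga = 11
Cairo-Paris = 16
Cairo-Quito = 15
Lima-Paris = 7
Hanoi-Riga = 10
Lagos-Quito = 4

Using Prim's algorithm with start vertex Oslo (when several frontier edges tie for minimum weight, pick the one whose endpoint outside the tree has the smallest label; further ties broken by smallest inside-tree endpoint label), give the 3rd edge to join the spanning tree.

Delhi-Paris

Grow the tree from Oslo using Prim:
Step 1: cheapest edge leaving the tree is Oslo-Paris (3); add Paris.
Step 2: cheapest edge leaving the tree is Oslo-Riga (5); add Riga.
Step 3: cheapest edge leaving the tree is Delhi-Paris (7); add Delhi.
Step 4: cheapest edge leaving the tree is Lima-Paris (7); add Lima.
Step 5: cheapest edge leaving the tree is Hanoi-Lima (9); add Hanoi.
Step 6: cheapest edge leaving the tree is Quito-Riga (11); add Quito.
Step 7: cheapest edge leaving the tree is Lagos-Quito (4); add Lagos.
Step 8: cheapest edge leaving the tree is Cairo-Quito (15); add Cairo.
The 3rd edge added is Delhi-Paris.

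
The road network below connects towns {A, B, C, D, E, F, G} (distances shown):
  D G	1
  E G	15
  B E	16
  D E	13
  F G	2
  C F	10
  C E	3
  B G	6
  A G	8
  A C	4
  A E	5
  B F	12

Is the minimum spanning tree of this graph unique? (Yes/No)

Yes

Kruskal's algorithm — process edges by increasing weight (ties by edge label):
D G (1): add — endpoints in different components.
F G (2): add — endpoints in different components.
C E (3): add — endpoints in different components.
A C (4): add — endpoints in different components.
A E (5): skip — A and E already connected.
B G (6): add — endpoints in different components.
A G (8): add — endpoints in different components.
Every non-tree edge has weight strictly greater than the heaviest edge on the tree path between its endpoints, so the MST is unique.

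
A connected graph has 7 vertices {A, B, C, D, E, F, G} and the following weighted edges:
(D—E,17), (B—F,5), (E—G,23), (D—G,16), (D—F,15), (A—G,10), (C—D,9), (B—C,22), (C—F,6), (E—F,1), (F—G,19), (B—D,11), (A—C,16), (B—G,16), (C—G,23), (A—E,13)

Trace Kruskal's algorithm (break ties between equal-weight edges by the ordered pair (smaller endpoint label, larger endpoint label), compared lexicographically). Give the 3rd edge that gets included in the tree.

C-F

Kruskal's algorithm — process edges by increasing weight (ties by edge label):
E—F (1): add — endpoints in different components.
B—F (5): add — endpoints in different components.
C—F (6): add — endpoints in different components.
C—D (9): add — endpoints in different components.
A—G (10): add — endpoints in different components.
B—D (11): skip — B and D already connected.
A—E (13): add — endpoints in different components.
The 3rd edge added is C—F.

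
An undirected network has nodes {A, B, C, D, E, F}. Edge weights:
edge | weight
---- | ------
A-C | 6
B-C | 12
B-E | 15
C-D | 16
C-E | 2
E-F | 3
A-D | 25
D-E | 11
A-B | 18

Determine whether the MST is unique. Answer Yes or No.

Kruskal: consider edges lightest-first.
C-E (2): add — endpoints in different components.
E-F (3): add — endpoints in different components.
A-C (6): add — endpoints in different components.
D-E (11): add — endpoints in different components.
B-C (12): add — endpoints in different components.
Every non-tree edge has weight strictly greater than the heaviest edge on the tree path between its endpoints, so the MST is unique.

Yes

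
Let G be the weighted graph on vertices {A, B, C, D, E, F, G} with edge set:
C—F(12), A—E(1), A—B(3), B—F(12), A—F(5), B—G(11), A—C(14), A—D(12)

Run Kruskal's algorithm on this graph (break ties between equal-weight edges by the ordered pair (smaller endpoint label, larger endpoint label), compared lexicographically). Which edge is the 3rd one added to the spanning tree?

Kruskal's algorithm — process edges by increasing weight (ties by edge label):
A—E (1): add. Components now {A,E} {B} {C} {D} {F} {G}
A—B (3): add. Components now {A,B,E} {C} {D} {F} {G}
A—F (5): add. Components now {A,B,E,F} {C} {D} {G}
B—G (11): add. Components now {A,B,E,F,G} {C} {D}
A—D (12): add. Components now {A,B,D,E,F,G} {C}
B—F (12): skip — B and F already connected.
C—F (12): add. Components now {A,B,C,D,E,F,G}
The 3rd edge added is A—F.

A-F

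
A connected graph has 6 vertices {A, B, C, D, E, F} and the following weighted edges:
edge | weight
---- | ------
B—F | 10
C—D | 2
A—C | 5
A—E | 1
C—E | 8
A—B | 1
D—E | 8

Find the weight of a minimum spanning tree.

19

Kruskal's algorithm — process edges by increasing weight (ties by edge label):
A—B (1): add. Components now {A,B} {C} {D} {E} {F}
A—E (1): add. Components now {A,B,E} {C} {D} {F}
C—D (2): add. Components now {A,B,E} {C,D} {F}
A—C (5): add. Components now {A,B,C,D,E} {F}
C—E (8): skip — C and E already connected.
D—E (8): skip — D and E already connected.
B—F (10): add. Components now {A,B,C,D,E,F}
MST edges: A—B, A—E, C—D, A—C, B—F; total weight 1+1+2+5+10 = 19.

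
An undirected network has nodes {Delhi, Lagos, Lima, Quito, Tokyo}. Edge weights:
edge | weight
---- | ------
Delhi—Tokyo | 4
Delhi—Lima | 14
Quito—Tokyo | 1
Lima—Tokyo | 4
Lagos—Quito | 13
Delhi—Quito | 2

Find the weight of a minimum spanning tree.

20

Kruskal's algorithm — process edges by increasing weight (ties by edge label):
Quito—Tokyo (1): add. Components now {Quito,Tokyo} {Lagos} {Lima} {Delhi}
Delhi—Quito (2): add. Components now {Delhi,Quito,Tokyo} {Lagos} {Lima}
Delhi—Tokyo (4): skip — Delhi and Tokyo already connected.
Lima—Tokyo (4): add. Components now {Delhi,Lima,Quito,Tokyo} {Lagos}
Lagos—Quito (13): add. Components now {Delhi,Lagos,Lima,Quito,Tokyo}
MST edges: Quito—Tokyo, Delhi—Quito, Lima—Tokyo, Lagos—Quito; total weight 1+2+4+13 = 20.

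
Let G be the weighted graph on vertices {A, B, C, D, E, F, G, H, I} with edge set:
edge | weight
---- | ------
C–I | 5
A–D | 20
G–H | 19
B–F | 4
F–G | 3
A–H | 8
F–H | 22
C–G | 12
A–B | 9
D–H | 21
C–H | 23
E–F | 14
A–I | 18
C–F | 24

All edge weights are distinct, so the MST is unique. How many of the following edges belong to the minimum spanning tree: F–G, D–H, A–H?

2

Sort edges by weight, then run Kruskal:
F–G (3): add — endpoints in different components.
B–F (4): add — endpoints in different components.
C–I (5): add — endpoints in different components.
A–H (8): add — endpoints in different components.
A–B (9): add — endpoints in different components.
C–G (12): add — endpoints in different components.
E–F (14): add — endpoints in different components.
A–I (18): skip — A and I already connected.
G–H (19): skip — G and H already connected.
A–D (20): add — endpoints in different components.
MST edge set: {F–G, B–F, C–I, A–H, A–B, C–G, E–F, A–D}.
Of the listed edges, {F–G, A–H} are in the MST → 2.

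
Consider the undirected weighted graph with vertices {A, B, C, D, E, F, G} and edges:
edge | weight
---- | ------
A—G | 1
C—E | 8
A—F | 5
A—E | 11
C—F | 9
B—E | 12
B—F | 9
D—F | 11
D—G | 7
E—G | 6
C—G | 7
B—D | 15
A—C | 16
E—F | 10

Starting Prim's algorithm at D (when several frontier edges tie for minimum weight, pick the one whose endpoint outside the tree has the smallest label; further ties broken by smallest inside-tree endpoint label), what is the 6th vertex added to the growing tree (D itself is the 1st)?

C

Prim's algorithm from D:
Step 1: frontier [D—G 7, D—F 11, B—D 15] → take D—G (7); add G.
Step 2: frontier [D—F 11, B—D 15, A—G 1, E—G 6, C—G 7] → take A—G (1); add A.
Step 3: frontier [A—F 5, A—E 11, A—C 16, D—F 11, B—D 15, E—G 6, C—G 7] → take A—F (5); add F.
Step 4: frontier [A—E 11, A—C 16, B—D 15, B—F 9, C—F 9, E—F 10, E—G 6, C—G 7] → take E—G (6); add E.
Step 5: frontier [A—C 16, B—D 15, C—E 8, B—E 12, B—F 9, C—F 9, C—G 7] → take C—G (7); add C.
Step 6: frontier [B—D 15, B—E 12, B—F 9] → take B—F (9); add B.
Vertex order: D, G, A, F, E, C, B. The 6th vertex is C.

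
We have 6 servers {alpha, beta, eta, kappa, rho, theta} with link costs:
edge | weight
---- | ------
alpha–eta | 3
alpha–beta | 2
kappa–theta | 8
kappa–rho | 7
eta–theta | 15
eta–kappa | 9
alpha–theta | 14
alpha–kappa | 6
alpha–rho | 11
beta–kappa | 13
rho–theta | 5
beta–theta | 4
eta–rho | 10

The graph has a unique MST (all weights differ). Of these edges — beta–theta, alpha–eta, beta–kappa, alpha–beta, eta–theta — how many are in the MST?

Kruskal's algorithm — process edges by increasing weight (ties by edge label):
alpha–beta (2): add — endpoints in different components.
alpha–eta (3): add — endpoints in different components.
beta–theta (4): add — endpoints in different components.
rho–theta (5): add — endpoints in different components.
alpha–kappa (6): add — endpoints in different components.
MST edge set: {alpha–beta, alpha–eta, beta–theta, rho–theta, alpha–kappa}.
Of the listed edges, {beta–theta, alpha–eta, alpha–beta} are in the MST → 3.

3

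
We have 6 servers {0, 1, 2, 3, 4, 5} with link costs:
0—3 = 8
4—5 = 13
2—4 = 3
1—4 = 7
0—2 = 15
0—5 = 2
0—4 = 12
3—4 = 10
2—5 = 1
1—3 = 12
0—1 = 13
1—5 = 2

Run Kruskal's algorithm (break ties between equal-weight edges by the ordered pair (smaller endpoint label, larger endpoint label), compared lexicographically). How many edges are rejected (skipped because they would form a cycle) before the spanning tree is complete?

Kruskal's algorithm — process edges by increasing weight (ties by edge label):
2—5 (1): add — endpoints in different components.
0—5 (2): add — endpoints in different components.
1—5 (2): add — endpoints in different components.
2—4 (3): add — endpoints in different components.
1—4 (7): skip — 1 and 4 already connected.
0—3 (8): add — endpoints in different components.
Edges rejected before the tree was complete: 1.

1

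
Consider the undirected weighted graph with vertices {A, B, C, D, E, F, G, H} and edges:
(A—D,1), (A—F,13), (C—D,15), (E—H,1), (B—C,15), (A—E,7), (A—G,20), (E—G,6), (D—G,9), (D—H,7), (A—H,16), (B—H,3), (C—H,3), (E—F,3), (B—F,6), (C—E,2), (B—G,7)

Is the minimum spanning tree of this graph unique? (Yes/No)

Kruskal's algorithm — process edges by increasing weight (ties by edge label):
A—D (1): add — endpoints in different components.
E—H (1): add — endpoints in different components.
C—E (2): add — endpoints in different components.
B—H (3): add — endpoints in different components.
C—H (3): skip — C and H already connected.
E—F (3): add — endpoints in different components.
B—F (6): skip — B and F already connected.
E—G (6): add — endpoints in different components.
A—E (7): add — endpoints in different components.
Non-tree edge D—H has weight 7, equal to the heaviest edge on its tree cycle — swapping gives another MST of the same weight. Not unique.

No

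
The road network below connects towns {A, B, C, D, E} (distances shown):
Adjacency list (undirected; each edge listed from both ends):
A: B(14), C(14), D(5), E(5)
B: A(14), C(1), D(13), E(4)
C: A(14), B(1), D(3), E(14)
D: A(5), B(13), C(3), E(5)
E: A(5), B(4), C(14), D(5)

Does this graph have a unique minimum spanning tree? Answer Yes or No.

No

Sort edges by weight, then run Kruskal:
B-C (1): add. Components now {A} {B,C} {D} {E}
C-D (3): add. Components now {A} {B,C,D} {E}
B-E (4): add. Components now {A} {B,C,D,E}
A-D (5): add. Components now {A,B,C,D,E}
Non-tree edge A-E has weight 5, equal to the heaviest edge on its tree cycle — swapping gives another MST of the same weight. Not unique.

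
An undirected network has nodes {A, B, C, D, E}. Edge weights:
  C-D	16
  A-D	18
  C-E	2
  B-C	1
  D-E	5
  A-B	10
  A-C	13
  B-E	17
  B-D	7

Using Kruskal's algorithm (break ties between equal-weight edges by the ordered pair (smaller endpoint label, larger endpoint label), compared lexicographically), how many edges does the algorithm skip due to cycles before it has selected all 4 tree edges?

Kruskal: consider edges lightest-first.
B-C (1): add — endpoints in different components.
C-E (2): add — endpoints in different components.
D-E (5): add — endpoints in different components.
B-D (7): skip — B and D already connected.
A-B (10): add — endpoints in different components.
Edges rejected before the tree was complete: 1.

1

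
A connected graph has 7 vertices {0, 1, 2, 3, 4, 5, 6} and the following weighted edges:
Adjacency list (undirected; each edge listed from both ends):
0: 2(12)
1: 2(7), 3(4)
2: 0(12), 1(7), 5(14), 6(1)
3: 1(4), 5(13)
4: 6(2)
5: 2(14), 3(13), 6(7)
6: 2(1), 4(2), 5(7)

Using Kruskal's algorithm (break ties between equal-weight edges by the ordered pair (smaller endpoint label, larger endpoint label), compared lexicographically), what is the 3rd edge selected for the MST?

Sort edges by weight, then run Kruskal:
2–6 (1): add. Components now {0} {1} {2,6} {3} {4} {5}
4–6 (2): add. Components now {0} {1} {2,4,6} {3} {5}
1–3 (4): add. Components now {0} {1,3} {2,4,6} {5}
1–2 (7): add. Components now {0} {1,2,3,4,6} {5}
5–6 (7): add. Components now {0} {1,2,3,4,5,6}
0–2 (12): add. Components now {0,1,2,3,4,5,6}
The 3rd edge added is 1–3.

1-3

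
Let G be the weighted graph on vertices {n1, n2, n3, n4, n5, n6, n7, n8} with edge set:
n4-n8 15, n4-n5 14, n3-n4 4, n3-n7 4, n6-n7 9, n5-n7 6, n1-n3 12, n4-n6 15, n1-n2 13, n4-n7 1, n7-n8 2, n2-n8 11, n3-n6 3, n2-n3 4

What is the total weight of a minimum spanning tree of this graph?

Grow the tree from n1 using Prim:
Step 1: cheapest edge leaving the tree is n1-n3 (12); add n3.
Step 2: cheapest edge leaving the tree is n3-n6 (3); add n6.
Step 3: cheapest edge leaving the tree is n2-n3 (4); add n2.
Step 4: cheapest edge leaving the tree is n3-n4 (4); add n4.
Step 5: cheapest edge leaving the tree is n4-n7 (1); add n7.
Step 6: cheapest edge leaving the tree is n7-n8 (2); add n8.
Step 7: cheapest edge leaving the tree is n5-n7 (6); add n5.
MST edges: n1-n3, n3-n6, n2-n3, n3-n4, n4-n7, n7-n8, n5-n7; total weight 12+3+4+4+1+2+6 = 32.

32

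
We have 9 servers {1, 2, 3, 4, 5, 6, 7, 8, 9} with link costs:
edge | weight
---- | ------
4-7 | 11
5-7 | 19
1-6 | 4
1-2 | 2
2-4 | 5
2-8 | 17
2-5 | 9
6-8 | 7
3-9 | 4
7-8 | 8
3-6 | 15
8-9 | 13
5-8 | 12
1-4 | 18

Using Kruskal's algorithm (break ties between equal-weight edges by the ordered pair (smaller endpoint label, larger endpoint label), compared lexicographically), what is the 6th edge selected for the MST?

7-8

Kruskal: consider edges lightest-first.
1-2 (2): add — endpoints in different components.
1-6 (4): add — endpoints in different components.
3-9 (4): add — endpoints in different components.
2-4 (5): add — endpoints in different components.
6-8 (7): add — endpoints in different components.
7-8 (8): add — endpoints in different components.
2-5 (9): add — endpoints in different components.
4-7 (11): skip — 4 and 7 already connected.
5-8 (12): skip — 5 and 8 already connected.
8-9 (13): add — endpoints in different components.
The 6th edge added is 7-8.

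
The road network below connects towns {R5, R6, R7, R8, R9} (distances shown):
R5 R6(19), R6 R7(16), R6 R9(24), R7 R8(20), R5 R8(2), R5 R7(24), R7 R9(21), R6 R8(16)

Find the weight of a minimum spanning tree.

55

Prim, starting at R5.
Step 1: cheapest edge leaving the tree is R5 R8 (2); add R8.
Step 2: cheapest edge leaving the tree is R6 R8 (16); add R6.
Step 3: cheapest edge leaving the tree is R6 R7 (16); add R7.
Step 4: cheapest edge leaving the tree is R7 R9 (21); add R9.
MST edges: R5 R8, R6 R8, R6 R7, R7 R9; total weight 2+16+16+21 = 55.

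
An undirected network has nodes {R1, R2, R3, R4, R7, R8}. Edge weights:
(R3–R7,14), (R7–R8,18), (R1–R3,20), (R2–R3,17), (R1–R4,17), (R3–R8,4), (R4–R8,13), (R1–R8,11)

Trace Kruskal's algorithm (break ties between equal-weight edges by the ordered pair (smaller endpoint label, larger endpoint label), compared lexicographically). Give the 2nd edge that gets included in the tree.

Kruskal: consider edges lightest-first.
R3–R8 (4): add. Components now {R3,R8} {R1} {R7} {R4} {R2}
R1–R8 (11): add. Components now {R1,R3,R8} {R7} {R4} {R2}
R4–R8 (13): add. Components now {R1,R3,R4,R8} {R7} {R2}
R3–R7 (14): add. Components now {R1,R3,R4,R7,R8} {R2}
R1–R4 (17): skip — R1 and R4 already connected.
R2–R3 (17): add. Components now {R1,R2,R3,R4,R7,R8}
The 2nd edge added is R1–R8.

R1-R8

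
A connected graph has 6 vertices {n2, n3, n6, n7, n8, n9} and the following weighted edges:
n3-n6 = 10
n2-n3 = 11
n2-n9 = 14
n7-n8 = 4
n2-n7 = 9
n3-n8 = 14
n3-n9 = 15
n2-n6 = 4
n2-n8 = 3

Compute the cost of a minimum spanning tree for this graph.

Sort edges by weight, then run Kruskal:
n2-n8 (3): add — endpoints in different components.
n2-n6 (4): add — endpoints in different components.
n7-n8 (4): add — endpoints in different components.
n2-n7 (9): skip — n7 and n2 already connected.
n3-n6 (10): add — endpoints in different components.
n2-n3 (11): skip — n2 and n3 already connected.
n2-n9 (14): add — endpoints in different components.
MST edges: n2-n8, n2-n6, n7-n8, n3-n6, n2-n9; total weight 3+4+4+10+14 = 35.

35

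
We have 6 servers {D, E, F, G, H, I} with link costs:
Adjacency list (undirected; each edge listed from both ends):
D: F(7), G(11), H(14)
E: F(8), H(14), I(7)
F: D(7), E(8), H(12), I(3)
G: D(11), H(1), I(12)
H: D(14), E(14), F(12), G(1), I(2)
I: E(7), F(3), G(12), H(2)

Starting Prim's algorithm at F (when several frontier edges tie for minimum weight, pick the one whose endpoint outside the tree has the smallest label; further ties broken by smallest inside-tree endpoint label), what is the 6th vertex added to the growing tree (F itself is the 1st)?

E

Grow the tree from F using Prim:
Step 1: frontier [F-I 3, D-F 7, E-F 8, F-H 12] → take F-I (3); add I.
Step 2: frontier [D-F 7, E-F 8, F-H 12, H-I 2, E-I 7, G-I 12] → take H-I (2); add H.
Step 3: frontier [D-F 7, E-F 8, G-H 1, D-H 14, E-H 14, E-I 7, G-I 12] → take G-H (1); add G.
Step 4: frontier [D-F 7, E-F 8, D-G 11, D-H 14, E-H 14, E-I 7] → take D-F (7); add D.
Step 5: frontier [E-F 8, E-H 14, E-I 7] → take E-I (7); add E.
Vertex order: F, I, H, G, D, E. The 6th vertex is E.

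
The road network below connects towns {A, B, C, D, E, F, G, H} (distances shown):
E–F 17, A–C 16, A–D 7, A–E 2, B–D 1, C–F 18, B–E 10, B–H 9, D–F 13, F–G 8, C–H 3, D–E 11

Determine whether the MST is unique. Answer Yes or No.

Yes

Kruskal's algorithm — process edges by increasing weight (ties by edge label):
B–D (1): add — endpoints in different components.
A–E (2): add — endpoints in different components.
C–H (3): add — endpoints in different components.
A–D (7): add — endpoints in different components.
F–G (8): add — endpoints in different components.
B–H (9): add — endpoints in different components.
B–E (10): skip — B and E already connected.
D–E (11): skip — D and E already connected.
D–F (13): add — endpoints in different components.
Every non-tree edge has weight strictly greater than the heaviest edge on the tree path between its endpoints, so the MST is unique.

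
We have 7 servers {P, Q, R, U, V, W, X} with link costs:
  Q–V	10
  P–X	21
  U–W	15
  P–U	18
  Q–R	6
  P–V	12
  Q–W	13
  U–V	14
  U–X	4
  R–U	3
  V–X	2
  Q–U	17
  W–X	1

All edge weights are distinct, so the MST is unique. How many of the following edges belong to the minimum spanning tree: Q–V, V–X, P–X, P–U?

Kruskal's algorithm — process edges by increasing weight (ties by edge label):
W–X (1): add. Components now {U} {R} {W,X} {V} {P} {Q}
V–X (2): add. Components now {U} {R} {V,W,X} {P} {Q}
R–U (3): add. Components now {R,U} {V,W,X} {P} {Q}
U–X (4): add. Components now {R,U,V,W,X} {P} {Q}
Q–R (6): add. Components now {Q,R,U,V,W,X} {P}
Q–V (10): skip — V and Q already connected.
P–V (12): add. Components now {P,Q,R,U,V,W,X}
MST edge set: {W–X, V–X, R–U, U–X, Q–R, P–V}.
Of the listed edges, {V–X} are in the MST → 1.

1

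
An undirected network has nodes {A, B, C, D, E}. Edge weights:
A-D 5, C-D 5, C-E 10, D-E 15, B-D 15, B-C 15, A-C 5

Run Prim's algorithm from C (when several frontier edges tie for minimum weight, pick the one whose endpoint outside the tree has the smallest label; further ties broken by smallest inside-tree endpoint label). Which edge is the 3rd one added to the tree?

C-E

Prim's algorithm from C:
Step 1: frontier [A-C 5, C-D 5, C-E 10, B-C 15] → take A-C (5); add A.
Step 2: frontier [A-D 5, C-D 5, C-E 10, B-C 15] → take A-D (5); add D.
Step 3: frontier [C-E 10, B-C 15, B-D 15, D-E 15] → take C-E (10); add E.
Step 4: frontier [B-C 15, B-D 15] → take B-C (15); add B.
The 3rd edge added is C-E.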